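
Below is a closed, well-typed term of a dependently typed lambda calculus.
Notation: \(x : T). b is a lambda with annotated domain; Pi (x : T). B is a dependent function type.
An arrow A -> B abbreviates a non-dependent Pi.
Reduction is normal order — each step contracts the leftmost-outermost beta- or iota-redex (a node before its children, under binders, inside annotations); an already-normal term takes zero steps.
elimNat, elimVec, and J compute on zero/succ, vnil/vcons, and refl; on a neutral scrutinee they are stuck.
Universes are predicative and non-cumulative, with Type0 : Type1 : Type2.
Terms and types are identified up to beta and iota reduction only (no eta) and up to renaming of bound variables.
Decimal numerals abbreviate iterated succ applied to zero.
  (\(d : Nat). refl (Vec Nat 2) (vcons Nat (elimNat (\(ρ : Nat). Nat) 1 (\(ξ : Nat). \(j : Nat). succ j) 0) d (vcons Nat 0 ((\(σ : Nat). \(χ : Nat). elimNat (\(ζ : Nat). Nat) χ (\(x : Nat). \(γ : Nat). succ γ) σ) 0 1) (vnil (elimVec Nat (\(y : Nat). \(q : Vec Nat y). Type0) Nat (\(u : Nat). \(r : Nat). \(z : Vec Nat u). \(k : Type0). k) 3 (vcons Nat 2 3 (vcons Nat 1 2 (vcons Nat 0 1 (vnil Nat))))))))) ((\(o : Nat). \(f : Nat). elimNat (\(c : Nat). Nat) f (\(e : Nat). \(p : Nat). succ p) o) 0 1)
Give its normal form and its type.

normal form:
  refl (Vec Nat 2) (vcons Nat 1 1 (vcons Nat 0 1 (vnil Nat)))
the term's type:
  Eq (Vec Nat 2) (vcons Nat 1 1 (vcons Nat 0 1 (vnil Nat))) (vcons Nat 1 1 (vcons Nat 0 1 (vnil Nat)))
observation: 24 normal-order steps normalize the term, beginning with a beta-redex.


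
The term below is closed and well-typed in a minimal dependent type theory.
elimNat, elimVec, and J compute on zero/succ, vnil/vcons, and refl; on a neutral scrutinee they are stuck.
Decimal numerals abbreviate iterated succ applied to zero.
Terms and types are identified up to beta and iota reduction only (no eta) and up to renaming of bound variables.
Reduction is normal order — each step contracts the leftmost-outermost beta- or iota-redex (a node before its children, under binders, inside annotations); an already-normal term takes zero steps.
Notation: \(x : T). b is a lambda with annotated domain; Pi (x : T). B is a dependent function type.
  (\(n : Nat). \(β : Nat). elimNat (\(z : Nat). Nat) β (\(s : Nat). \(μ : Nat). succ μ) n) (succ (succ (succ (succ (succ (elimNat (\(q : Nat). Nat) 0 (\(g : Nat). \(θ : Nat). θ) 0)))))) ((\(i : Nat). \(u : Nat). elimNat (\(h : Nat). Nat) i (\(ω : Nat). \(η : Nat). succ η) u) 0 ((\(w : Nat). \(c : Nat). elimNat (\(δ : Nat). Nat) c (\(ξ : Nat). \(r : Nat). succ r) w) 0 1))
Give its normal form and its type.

normal form:
  6
type:
  Nat
observation: the first redex contracted is a beta-redex; the normal form is reached in 28 normal-order steps.


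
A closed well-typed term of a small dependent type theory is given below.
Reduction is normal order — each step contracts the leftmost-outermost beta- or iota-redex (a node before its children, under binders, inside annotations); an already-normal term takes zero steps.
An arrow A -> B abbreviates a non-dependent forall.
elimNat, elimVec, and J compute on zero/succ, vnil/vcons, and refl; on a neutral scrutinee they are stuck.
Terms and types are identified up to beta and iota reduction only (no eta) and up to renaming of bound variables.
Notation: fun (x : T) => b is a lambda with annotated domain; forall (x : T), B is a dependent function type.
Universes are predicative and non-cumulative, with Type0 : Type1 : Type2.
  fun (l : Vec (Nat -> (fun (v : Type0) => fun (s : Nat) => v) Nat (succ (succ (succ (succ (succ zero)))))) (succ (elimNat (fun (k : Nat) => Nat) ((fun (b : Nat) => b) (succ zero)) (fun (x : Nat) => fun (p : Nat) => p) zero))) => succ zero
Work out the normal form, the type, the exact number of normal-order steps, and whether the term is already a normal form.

reduced normal form:
  fun (l : Vec (Nat -> Nat) (succ (succ zero))) => succ zero
inferred type:
  Vec (Nat -> Nat) (succ (succ zero)) -> Nat
reduction steps (normal order): 4
already normal: no
first redex: a beta-redex


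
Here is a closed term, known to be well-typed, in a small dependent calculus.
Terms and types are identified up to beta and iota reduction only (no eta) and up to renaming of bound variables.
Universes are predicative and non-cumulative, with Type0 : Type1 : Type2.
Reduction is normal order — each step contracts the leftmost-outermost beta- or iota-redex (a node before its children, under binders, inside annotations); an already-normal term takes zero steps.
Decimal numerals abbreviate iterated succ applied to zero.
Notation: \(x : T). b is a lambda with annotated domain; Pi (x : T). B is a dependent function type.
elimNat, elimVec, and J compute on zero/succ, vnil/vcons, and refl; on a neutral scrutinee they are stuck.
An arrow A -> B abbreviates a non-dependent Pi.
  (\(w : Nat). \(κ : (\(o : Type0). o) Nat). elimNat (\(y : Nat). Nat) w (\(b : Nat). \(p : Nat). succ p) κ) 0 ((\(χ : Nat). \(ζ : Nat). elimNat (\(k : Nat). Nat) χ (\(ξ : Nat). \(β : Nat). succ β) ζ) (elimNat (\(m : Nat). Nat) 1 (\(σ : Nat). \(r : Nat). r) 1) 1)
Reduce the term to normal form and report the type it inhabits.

normal form:
  2
the term's type:
  Nat


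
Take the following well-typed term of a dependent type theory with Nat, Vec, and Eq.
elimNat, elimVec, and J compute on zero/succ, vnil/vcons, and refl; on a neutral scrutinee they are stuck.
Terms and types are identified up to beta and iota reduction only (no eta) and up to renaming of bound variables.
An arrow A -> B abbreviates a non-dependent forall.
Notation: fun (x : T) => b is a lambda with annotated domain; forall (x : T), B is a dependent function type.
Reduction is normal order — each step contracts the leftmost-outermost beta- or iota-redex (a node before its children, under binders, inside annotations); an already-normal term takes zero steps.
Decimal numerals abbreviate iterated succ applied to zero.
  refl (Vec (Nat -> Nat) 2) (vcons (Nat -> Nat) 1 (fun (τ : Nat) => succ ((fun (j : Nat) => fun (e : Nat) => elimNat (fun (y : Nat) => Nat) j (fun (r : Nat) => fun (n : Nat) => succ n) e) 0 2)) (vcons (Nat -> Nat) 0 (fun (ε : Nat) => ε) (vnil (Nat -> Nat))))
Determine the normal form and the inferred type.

resulting normal form:
  refl (Vec (Nat -> Nat) 2) (vcons (Nat -> Nat) 1 (fun (τ : Nat) => 3) (vcons (Nat -> Nat) 0 (fun (j : Nat) => j) (vnil (Nat -> Nat))))
type:
  Eq (Vec (Nat -> Nat) 2) (vcons (Nat -> Nat) 1 (fun (τ : Nat) => 3) (vcons (Nat -> Nat) 0 (fun (j : Nat) => j) (vnil (Nat -> Nat)))) (vcons (Nat -> Nat) 1 (fun (e : Nat) => 3) (vcons (Nat -> Nat) 0 (fun (y : Nat) => y) (vnil (Nat -> Nat))))


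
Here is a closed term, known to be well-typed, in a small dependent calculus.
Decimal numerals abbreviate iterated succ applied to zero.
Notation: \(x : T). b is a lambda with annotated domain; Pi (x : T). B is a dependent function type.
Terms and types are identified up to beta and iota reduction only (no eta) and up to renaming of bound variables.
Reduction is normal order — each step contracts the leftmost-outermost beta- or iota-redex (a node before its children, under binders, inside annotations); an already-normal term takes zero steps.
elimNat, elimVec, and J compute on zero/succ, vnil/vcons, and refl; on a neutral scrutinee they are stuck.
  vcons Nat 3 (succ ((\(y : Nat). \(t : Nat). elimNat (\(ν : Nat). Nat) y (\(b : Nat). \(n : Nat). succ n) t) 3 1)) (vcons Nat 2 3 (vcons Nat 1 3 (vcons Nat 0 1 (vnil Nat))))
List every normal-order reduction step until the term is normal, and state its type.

normal-order reduction sequence:
  vcons Nat 3 (succ ((\(y : Nat). \(t : Nat). elimNat (\(ν : Nat). Nat) y (\(b : Nat). \(n : Nat). succ n) t) 3 1)) (vcons Nat 2 3 (vcons Nat 1 3 (vcons Nat 0 1 (vnil Nat))))
  ~> vcons Nat 3 (succ ((\(y : Nat). elimNat (\(t : Nat). Nat) 3 (\(ν : Nat). \(b : Nat). succ b) y) 1)) (vcons Nat 2 3 (vcons Nat 1 3 (vcons Nat 0 1 (vnil Nat))))
  ~> vcons Nat 3 (succ (elimNat (\(y : Nat). Nat) 3 (\(t : Nat). \(ν : Nat). succ ν) 1)) (vcons Nat 2 3 (vcons Nat 1 3 (vcons Nat 0 1 (vnil Nat))))
  ~> vcons Nat 3 (succ ((\(y : Nat). \(t : Nat). succ t) 0 (elimNat (\(ν : Nat). Nat) 3 (\(b : Nat). \(n : Nat). succ n) 0))) (vcons Nat 2 3 (vcons Nat 1 3 (vcons Nat 0 1 (vnil Nat))))
  ~> vcons Nat 3 (succ ((\(y : Nat). succ y) (elimNat (\(t : Nat). Nat) 3 (\(ν : Nat). \(b : Nat). succ b) 0))) (vcons Nat 2 3 (vcons Nat 1 3 (vcons Nat 0 1 (vnil Nat))))
  ~> vcons Nat 3 (succ (succ (elimNat (\(y : Nat). Nat) 3 (\(t : Nat). \(ν : Nat). succ ν) 0))) (vcons Nat 2 3 (vcons Nat 1 3 (vcons Nat 0 1 (vnil Nat))))
  ~> vcons Nat 3 5 (vcons Nat 2 3 (vcons Nat 1 3 (vcons Nat 0 1 (vnil Nat))))
inferred type:
  Vec Nat 4


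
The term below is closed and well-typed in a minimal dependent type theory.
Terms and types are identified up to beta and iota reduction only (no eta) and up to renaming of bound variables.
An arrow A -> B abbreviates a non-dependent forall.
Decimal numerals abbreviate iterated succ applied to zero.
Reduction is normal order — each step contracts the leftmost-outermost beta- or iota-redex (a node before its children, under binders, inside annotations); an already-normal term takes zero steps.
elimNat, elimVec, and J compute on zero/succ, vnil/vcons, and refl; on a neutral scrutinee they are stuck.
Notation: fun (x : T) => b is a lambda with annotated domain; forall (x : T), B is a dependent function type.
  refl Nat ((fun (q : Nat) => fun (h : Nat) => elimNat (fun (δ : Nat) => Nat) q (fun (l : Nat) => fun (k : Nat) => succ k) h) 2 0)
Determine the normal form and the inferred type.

normal form:
  refl Nat 2
inferred type:
  Eq Nat 2 2


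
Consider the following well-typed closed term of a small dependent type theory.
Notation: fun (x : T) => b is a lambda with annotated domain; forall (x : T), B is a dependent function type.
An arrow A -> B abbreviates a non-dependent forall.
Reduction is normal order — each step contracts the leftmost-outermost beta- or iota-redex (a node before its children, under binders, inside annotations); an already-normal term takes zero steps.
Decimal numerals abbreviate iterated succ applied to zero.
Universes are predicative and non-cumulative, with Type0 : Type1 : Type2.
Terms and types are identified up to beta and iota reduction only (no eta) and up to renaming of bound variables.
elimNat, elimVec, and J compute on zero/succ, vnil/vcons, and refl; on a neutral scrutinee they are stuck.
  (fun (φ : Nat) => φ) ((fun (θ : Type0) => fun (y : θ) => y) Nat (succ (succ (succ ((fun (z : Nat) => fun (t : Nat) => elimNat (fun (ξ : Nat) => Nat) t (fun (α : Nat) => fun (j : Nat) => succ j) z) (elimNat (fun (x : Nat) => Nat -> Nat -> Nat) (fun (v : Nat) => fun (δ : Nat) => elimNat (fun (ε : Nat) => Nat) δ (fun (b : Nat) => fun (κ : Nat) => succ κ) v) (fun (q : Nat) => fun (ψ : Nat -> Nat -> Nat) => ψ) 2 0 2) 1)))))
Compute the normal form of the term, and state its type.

reduced normal form:
  6
type:
  Nat


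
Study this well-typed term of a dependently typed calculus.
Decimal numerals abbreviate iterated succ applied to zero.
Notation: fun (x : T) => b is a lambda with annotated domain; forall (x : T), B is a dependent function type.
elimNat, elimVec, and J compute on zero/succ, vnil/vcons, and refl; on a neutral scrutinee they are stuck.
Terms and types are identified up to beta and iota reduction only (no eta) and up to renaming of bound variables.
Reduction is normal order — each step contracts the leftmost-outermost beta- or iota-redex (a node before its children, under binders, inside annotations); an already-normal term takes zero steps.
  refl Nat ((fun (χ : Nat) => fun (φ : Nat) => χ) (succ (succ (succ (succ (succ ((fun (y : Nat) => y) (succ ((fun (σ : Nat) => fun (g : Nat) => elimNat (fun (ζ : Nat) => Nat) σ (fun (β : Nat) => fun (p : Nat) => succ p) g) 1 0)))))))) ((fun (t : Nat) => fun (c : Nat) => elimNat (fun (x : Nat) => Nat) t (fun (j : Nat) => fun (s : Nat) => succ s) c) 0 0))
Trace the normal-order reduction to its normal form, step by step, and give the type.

normal-order reduction sequence:
  refl Nat ((fun (χ : Nat) => fun (φ : Nat) => χ) (succ (succ (succ (succ (succ ((fun (y : Nat) => y) (succ ((fun (σ : Nat) => fun (g : Nat) => elimNat (fun (ζ : Nat) => Nat) σ (fun (β : Nat) => fun (p : Nat) => succ p) g) 1 0)))))))) ((fun (t : Nat) => fun (c : Nat) => elimNat (fun (x : Nat) => Nat) t (fun (j : Nat) => fun (s : Nat) => succ s) c) 0 0))
  ~> refl Nat ((fun (χ : Nat) => succ (succ (succ (succ (succ ((fun (φ : Nat) => φ) (succ ((fun (y : Nat) => fun (σ : Nat) => elimNat (fun (g : Nat) => Nat) y (fun (ζ : Nat) => fun (β : Nat) => succ β) σ) 1 0)))))))) ((fun (p : Nat) => fun (t : Nat) => elimNat (fun (c : Nat) => Nat) p (fun (x : Nat) => fun (j : Nat) => succ j) t) 0 0))
  ~> refl Nat (succ (succ (succ (succ (succ ((fun (χ : Nat) => χ) (succ ((fun (φ : Nat) => fun (y : Nat) => elimNat (fun (σ : Nat) => Nat) φ (fun (g : Nat) => fun (ζ : Nat) => succ ζ) y) 1 0))))))))
  ~> refl Nat (succ (succ (succ (succ (succ (succ ((fun (χ : Nat) => fun (φ : Nat) => elimNat (fun (y : Nat) => Nat) χ (fun (σ : Nat) => fun (g : Nat) => succ g) φ) 1 0)))))))
  ~> refl Nat (succ (succ (succ (succ (succ (succ ((fun (χ : Nat) => elimNat (fun (φ : Nat) => Nat) 1 (fun (y : Nat) => fun (σ : Nat) => succ σ) χ) 0)))))))
  ~> refl Nat (succ (succ (succ (succ (succ (succ (elimNat (fun (χ : Nat) => Nat) 1 (fun (φ : Nat) => fun (y : Nat) => succ y) 0)))))))
  ~> refl Nat 7
inferred type:
  Eq Nat 7 7


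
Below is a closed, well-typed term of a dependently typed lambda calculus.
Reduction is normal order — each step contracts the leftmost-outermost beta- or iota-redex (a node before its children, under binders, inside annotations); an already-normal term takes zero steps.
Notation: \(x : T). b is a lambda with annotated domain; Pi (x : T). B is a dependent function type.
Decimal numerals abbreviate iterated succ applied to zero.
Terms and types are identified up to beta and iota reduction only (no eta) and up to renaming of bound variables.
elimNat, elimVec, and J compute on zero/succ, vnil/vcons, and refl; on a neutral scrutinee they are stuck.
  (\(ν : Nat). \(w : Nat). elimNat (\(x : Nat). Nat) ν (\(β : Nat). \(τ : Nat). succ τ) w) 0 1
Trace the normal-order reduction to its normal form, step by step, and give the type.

normal-order reduction:
  (\(ν : Nat). \(w : Nat). elimNat (\(x : Nat). Nat) ν (\(β : Nat). \(τ : Nat). succ τ) w) 0 1
  ~> (\(ν : Nat). elimNat (\(w : Nat). Nat) 0 (\(x : Nat). \(β : Nat). succ β) ν) 1
  ~> elimNat (\(ν : Nat). Nat) 0 (\(w : Nat). \(x : Nat). succ x) 1
  ~> (\(ν : Nat). \(w : Nat). succ w) 0 (elimNat (\(x : Nat). Nat) 0 (\(β : Nat). \(τ : Nat). succ τ) 0)
  ~> (\(ν : Nat). succ ν) (elimNat (\(w : Nat). Nat) 0 (\(x : Nat). \(β : Nat). succ β) 0)
  ~> succ (elimNat (\(ν : Nat). Nat) 0 (\(w : Nat). \(x : Nat). succ x) 0)
  ~> 1
inferred type:
  Nat


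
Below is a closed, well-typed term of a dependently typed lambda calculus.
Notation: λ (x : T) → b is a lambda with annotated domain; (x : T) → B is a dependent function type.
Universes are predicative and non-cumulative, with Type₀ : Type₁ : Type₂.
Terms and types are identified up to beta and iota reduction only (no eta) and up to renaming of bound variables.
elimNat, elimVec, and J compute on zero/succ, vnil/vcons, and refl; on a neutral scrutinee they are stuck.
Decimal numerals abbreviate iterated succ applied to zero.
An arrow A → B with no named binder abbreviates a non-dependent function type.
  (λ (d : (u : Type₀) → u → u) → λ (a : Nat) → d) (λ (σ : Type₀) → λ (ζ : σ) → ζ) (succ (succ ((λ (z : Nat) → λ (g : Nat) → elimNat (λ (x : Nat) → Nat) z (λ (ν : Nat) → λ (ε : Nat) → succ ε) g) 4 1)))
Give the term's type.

inferred type:
  (d : Type₀) → d → d


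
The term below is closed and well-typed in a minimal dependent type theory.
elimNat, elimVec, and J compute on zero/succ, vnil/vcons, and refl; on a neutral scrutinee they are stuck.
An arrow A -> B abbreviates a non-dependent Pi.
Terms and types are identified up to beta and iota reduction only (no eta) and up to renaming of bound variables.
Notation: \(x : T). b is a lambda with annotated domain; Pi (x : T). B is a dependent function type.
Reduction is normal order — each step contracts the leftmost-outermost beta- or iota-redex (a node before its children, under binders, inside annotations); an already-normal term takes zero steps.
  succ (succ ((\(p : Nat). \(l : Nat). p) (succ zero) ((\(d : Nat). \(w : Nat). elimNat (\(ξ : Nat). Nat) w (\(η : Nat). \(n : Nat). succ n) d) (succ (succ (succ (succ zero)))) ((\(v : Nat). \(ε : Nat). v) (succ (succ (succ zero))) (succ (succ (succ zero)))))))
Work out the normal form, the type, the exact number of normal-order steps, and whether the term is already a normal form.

resulting normal form:
  succ (succ (succ zero))
the term's type:
  Nat
steps to reach normal form (normal order): 2
already normal: no
first contracted redex: a beta-redex


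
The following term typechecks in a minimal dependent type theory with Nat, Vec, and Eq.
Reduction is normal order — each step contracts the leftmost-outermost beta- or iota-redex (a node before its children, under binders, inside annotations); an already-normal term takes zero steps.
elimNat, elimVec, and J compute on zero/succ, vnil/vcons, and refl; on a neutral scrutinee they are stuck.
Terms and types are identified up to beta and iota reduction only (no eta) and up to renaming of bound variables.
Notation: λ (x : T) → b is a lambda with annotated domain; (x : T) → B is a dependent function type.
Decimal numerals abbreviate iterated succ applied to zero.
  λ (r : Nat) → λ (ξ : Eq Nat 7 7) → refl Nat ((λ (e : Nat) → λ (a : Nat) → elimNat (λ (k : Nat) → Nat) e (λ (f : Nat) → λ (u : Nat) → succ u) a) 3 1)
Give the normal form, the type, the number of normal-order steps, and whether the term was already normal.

resulting normal form:
  λ (r : Nat) → λ (ξ : Eq Nat 7 7) → refl Nat 4
type:
  (r : Nat) → (ξ : Eq Nat 7 7) → Eq Nat 4 4
normal-order step count: 6
started in normal form: no
first redex: a beta-redex


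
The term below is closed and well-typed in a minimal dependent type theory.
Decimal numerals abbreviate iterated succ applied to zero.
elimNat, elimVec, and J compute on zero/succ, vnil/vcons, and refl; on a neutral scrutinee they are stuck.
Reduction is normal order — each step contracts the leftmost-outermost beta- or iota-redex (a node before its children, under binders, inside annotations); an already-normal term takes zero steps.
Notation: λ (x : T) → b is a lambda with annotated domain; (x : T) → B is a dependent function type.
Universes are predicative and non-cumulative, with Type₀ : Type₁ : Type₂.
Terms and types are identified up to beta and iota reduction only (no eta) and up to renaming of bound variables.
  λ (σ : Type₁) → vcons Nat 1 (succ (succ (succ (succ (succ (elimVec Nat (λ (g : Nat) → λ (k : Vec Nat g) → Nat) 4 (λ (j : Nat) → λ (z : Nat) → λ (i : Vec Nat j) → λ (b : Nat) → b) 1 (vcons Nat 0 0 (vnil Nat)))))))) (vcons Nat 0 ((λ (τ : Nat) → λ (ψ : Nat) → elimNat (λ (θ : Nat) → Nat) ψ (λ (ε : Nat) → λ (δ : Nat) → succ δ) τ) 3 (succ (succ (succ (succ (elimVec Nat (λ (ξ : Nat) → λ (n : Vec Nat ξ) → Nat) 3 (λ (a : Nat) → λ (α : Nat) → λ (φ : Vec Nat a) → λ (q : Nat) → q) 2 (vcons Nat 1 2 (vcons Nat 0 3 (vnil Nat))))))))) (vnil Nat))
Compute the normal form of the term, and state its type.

resulting normal form:
  λ (σ : Type₁) → vcons Nat 1 9 (vcons Nat 0 10 (vnil Nat))
type:
  (σ : Type₁) → Vec Nat 2


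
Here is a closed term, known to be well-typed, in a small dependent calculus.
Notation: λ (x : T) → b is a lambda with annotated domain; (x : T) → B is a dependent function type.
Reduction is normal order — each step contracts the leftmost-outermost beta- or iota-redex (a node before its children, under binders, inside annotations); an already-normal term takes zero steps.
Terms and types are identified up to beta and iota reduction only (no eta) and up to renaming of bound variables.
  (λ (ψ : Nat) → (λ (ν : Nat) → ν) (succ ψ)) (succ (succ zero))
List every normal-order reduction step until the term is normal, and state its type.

normal-order reduction sequence:
  (λ (ψ : Nat) → (λ (ν : Nat) → ν) (succ ψ)) (succ (succ zero))
  ~> (λ (ψ : Nat) → ψ) (succ (succ (succ zero)))
  ~> succ (succ (succ zero))
inferred type:
  Nat


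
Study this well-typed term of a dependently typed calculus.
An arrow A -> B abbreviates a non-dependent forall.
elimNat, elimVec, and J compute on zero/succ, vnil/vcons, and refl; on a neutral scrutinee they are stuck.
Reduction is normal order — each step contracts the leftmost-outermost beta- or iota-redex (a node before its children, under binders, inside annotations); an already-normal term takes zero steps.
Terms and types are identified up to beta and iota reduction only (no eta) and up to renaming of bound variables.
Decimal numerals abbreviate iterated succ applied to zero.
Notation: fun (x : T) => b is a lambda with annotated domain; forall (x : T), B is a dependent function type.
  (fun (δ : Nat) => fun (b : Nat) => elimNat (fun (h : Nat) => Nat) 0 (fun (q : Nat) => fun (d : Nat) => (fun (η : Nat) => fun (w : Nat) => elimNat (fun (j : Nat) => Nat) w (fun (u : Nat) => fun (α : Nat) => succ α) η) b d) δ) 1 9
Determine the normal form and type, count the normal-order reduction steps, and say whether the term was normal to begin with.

resulting normal form:
  9
type:
  Nat
reduction steps (normal order): 36
term was already normal: no
first contracted redex: a beta-redex


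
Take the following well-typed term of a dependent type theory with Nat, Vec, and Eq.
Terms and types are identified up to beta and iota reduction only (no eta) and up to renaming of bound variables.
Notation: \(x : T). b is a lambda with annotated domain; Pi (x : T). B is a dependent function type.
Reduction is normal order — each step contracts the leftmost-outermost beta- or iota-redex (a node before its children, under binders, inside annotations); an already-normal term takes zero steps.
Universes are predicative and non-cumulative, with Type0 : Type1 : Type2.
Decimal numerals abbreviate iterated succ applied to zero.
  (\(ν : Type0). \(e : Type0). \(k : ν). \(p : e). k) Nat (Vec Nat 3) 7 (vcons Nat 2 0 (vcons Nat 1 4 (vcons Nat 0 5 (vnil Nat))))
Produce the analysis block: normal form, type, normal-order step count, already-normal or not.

normal form:
  7
the term's type:
  Nat
reduction steps (normal order): 4
started in normal form: no
first contracted redex: a beta-redex


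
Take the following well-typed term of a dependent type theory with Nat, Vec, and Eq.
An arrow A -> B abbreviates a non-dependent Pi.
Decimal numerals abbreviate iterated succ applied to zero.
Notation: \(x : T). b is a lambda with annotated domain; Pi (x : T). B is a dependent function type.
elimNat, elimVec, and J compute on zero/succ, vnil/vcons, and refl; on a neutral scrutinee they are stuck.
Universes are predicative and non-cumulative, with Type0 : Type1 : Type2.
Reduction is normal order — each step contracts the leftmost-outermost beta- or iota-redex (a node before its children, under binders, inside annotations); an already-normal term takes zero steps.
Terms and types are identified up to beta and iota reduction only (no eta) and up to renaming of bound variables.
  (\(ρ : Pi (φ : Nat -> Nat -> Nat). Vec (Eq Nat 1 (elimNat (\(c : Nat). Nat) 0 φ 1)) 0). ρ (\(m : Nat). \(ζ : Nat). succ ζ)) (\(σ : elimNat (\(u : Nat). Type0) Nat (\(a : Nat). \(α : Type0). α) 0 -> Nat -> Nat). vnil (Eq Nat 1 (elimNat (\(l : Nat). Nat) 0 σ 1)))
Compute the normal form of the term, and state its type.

reduced normal form:
  vnil (Eq Nat 1 1)
the term's type:
  Vec (Eq Nat 1 1) 0
observation: the term reaches its normal form after 6 normal-order steps.


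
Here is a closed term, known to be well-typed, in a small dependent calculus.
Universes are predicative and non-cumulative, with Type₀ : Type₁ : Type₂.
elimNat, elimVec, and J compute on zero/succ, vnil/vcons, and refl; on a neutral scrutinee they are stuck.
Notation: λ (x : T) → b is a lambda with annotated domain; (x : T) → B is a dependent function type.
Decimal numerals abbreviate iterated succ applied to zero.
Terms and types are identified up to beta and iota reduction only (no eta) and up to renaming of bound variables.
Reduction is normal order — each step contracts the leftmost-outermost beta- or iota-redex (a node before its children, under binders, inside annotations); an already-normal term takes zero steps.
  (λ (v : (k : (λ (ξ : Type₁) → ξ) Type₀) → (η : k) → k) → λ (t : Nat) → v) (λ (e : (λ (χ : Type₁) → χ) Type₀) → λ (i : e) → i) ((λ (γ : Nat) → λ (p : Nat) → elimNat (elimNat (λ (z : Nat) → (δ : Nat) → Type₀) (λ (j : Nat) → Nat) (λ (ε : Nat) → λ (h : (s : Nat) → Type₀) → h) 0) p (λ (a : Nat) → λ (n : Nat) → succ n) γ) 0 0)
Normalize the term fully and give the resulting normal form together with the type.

resulting normal form:
  λ (v : Type₀) → λ (k : v) → k
type:
  (v : Type₀) → (k : v) → v
observation: the term reaches its normal form after 3 normal-order steps.


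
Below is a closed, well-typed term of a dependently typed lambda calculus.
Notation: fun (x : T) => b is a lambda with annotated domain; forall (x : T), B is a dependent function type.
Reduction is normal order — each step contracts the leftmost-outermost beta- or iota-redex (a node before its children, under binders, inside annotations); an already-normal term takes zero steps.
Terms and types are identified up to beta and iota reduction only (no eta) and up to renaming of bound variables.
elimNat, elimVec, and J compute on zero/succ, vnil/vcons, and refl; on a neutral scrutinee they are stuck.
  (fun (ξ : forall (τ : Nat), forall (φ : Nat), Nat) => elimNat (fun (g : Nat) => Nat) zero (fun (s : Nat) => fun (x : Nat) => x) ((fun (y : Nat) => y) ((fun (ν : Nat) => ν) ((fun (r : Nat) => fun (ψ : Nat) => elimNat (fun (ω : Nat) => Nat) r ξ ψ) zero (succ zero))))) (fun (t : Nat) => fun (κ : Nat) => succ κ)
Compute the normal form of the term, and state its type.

resulting normal form:
  zero
type:
  Nat
observation: the first redex contracted is a beta-redex; the normal form is reached in 13 normal-order steps.


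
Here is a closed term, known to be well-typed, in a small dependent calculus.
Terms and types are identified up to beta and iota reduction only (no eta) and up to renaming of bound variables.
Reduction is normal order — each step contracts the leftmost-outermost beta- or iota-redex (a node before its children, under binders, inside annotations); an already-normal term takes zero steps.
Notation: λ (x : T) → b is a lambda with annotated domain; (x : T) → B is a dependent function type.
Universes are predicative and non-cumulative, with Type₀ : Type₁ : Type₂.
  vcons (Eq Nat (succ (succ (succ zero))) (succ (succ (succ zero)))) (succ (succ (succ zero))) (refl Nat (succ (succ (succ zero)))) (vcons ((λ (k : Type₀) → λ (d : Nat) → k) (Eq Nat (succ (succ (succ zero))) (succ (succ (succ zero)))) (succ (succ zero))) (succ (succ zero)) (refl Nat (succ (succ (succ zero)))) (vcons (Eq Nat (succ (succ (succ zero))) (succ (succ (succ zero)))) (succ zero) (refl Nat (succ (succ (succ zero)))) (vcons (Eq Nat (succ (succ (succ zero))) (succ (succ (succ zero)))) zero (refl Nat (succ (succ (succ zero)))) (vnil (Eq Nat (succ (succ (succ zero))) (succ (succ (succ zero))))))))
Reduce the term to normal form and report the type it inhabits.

reduced normal form:
  vcons (Eq Nat (succ (succ (succ zero))) (succ (succ (succ zero)))) (succ (succ (succ zero))) (refl Nat (succ (succ (succ zero)))) (vcons (Eq Nat (succ (succ (succ zero))) (succ (succ (succ zero)))) (succ (succ zero)) (refl Nat (succ (succ (succ zero)))) (vcons (Eq Nat (succ (succ (succ zero))) (succ (succ (succ zero)))) (succ zero) (refl Nat (succ (succ (succ zero)))) (vcons (Eq Nat (succ (succ (succ zero))) (succ (succ (succ zero)))) zero (refl Nat (succ (succ (succ zero)))) (vnil (Eq Nat (succ (succ (succ zero))) (succ (succ (succ zero))))))))
type:
  Vec (Eq Nat (succ (succ (succ zero))) (succ (succ (succ zero)))) (succ (succ (succ (succ zero))))


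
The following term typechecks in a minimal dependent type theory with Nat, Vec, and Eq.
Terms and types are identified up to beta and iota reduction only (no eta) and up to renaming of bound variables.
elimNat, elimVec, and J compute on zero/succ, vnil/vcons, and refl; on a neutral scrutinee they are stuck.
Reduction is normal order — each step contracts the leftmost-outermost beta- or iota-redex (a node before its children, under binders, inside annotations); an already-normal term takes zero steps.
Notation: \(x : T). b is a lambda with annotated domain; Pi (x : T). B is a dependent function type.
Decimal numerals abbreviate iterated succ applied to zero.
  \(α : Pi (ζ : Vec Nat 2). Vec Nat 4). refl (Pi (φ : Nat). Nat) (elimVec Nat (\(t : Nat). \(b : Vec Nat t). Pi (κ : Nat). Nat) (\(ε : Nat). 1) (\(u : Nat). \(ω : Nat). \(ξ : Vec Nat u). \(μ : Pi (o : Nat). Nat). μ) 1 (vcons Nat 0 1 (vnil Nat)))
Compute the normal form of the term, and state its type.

resulting normal form:
  \(α : Pi (ζ : Vec Nat 2). Vec Nat 4). refl (Pi (φ : Nat). Nat) (\(t : Nat). 1)
the term's type:
  Pi (α : Pi (ζ : Vec Nat 2). Vec Nat 4). Eq (Pi (φ : Nat). Nat) (\(t : Nat). 1) (\(b : Nat). 1)
observation: reduction starts at an elimVec iota-redex, and 6 normal-order steps reach the normal form.


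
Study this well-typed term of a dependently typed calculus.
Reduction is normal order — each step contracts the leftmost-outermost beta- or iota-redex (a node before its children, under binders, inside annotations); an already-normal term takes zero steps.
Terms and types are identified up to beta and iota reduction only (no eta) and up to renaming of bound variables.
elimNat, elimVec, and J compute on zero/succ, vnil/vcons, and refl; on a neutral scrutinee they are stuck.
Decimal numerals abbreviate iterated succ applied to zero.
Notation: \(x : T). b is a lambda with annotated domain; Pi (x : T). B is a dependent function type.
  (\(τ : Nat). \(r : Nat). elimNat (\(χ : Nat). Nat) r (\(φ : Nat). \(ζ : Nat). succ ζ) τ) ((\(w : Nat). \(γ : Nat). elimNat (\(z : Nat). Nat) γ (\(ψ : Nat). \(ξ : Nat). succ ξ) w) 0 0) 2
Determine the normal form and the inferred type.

reduced normal form:
  2
the term's type:
  Nat
observation: contracting a beta-redex first, the term normalizes in 6 steps.


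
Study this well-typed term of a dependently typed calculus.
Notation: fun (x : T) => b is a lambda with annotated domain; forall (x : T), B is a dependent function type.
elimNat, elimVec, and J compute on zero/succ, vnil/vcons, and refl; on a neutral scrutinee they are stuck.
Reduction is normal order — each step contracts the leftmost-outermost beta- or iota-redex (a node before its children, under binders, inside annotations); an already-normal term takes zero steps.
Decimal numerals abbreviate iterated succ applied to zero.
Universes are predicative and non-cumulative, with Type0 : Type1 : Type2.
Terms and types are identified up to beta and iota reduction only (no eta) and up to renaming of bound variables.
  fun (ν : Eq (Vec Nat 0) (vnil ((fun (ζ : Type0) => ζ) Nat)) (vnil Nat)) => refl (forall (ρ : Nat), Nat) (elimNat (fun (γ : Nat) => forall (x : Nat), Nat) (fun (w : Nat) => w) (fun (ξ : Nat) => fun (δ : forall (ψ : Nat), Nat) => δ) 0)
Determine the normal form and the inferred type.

resulting normal form:
  fun (ν : Eq (Vec Nat 0) (vnil Nat) (vnil Nat)) => refl (forall (ζ : Nat), Nat) (fun (ρ : Nat) => ρ)
type:
  forall (ν : Eq (Vec Nat 0) (vnil Nat) (vnil Nat)), Eq (forall (ζ : Nat), Nat) (fun (ρ : Nat) => ρ) (fun (γ : Nat) => γ)


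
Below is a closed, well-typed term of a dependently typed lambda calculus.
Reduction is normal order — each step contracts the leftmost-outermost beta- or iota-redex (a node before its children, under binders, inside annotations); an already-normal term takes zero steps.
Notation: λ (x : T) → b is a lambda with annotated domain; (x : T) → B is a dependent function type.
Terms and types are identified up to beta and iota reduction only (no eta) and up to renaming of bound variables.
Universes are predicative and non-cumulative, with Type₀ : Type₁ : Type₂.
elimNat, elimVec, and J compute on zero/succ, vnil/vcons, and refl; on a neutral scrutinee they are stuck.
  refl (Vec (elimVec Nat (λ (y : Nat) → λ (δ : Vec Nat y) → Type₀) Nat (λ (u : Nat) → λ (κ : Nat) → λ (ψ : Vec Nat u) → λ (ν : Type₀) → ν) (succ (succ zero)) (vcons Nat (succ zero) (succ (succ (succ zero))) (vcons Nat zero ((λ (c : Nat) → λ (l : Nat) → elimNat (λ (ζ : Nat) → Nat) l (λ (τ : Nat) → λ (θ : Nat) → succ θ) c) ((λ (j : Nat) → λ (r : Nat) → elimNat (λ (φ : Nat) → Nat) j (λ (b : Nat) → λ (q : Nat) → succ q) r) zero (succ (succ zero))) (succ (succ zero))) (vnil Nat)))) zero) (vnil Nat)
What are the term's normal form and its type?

normal form:
  refl (Vec Nat zero) (vnil Nat)
the term's type:
  Eq (Vec Nat zero) (vnil Nat) (vnil Nat)
observation: reduction starts at an elimVec iota-redex, and 11 normal-order steps reach the normal form.


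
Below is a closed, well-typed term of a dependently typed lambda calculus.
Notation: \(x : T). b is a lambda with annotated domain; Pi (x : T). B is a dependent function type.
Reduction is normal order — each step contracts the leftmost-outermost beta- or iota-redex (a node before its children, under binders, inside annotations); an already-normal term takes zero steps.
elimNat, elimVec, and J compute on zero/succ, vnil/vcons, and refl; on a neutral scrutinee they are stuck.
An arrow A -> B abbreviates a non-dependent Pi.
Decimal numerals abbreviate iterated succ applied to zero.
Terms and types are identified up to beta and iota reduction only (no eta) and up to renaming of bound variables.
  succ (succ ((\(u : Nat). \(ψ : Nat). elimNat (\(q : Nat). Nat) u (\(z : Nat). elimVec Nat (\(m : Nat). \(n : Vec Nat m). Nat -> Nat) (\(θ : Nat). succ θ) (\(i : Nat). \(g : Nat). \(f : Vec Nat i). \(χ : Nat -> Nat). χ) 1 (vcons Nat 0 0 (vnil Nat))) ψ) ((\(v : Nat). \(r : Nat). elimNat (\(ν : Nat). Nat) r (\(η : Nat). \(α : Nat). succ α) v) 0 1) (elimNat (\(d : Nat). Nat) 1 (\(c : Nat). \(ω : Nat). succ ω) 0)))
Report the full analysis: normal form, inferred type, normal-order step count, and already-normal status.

normal form:
  4
type:
  Nat
normal-order step count: 16
started in normal form: no
first contracted redex: a beta-redex


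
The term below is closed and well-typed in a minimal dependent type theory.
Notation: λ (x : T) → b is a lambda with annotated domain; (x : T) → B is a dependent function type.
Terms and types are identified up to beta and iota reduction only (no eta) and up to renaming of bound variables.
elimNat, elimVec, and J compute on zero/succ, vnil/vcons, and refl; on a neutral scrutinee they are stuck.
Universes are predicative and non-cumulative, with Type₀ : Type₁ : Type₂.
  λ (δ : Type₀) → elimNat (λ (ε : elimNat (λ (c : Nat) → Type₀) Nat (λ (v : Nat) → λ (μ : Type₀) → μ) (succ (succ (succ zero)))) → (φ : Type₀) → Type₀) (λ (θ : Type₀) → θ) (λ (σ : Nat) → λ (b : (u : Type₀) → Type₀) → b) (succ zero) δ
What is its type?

the term's type:
  (δ : Type₀) → Type₀


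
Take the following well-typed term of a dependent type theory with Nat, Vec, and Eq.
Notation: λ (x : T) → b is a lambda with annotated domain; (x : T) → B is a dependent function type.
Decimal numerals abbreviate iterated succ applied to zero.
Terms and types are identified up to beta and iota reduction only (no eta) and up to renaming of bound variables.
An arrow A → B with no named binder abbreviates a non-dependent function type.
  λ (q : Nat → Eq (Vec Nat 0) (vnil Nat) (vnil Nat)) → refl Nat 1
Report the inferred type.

inferred type:
  (Nat → Eq (Vec Nat 0) (vnil Nat) (vnil Nat)) → Eq Nat 1 1


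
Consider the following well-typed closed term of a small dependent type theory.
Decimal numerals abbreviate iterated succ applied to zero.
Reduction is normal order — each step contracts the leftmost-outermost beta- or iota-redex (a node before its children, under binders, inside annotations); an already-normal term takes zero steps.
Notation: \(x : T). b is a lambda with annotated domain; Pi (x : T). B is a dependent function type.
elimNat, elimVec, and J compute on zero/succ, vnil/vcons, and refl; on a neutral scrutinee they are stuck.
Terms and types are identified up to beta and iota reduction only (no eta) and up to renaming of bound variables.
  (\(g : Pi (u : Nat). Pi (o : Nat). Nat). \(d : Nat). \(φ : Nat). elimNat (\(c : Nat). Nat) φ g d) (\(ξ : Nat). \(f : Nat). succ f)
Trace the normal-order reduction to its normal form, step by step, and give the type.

reduction (normal order):
  (\(g : Pi (u : Nat). Pi (o : Nat). Nat). \(d : Nat). \(φ : Nat). elimNat (\(c : Nat). Nat) φ g d) (\(ξ : Nat). \(f : Nat). succ f)
  ~> \(g : Nat). \(u : Nat). elimNat (\(o : Nat). Nat) u (\(d : Nat). \(φ : Nat). succ φ) g
type:
  Pi (g : Nat). Pi (u : Nat). Nat


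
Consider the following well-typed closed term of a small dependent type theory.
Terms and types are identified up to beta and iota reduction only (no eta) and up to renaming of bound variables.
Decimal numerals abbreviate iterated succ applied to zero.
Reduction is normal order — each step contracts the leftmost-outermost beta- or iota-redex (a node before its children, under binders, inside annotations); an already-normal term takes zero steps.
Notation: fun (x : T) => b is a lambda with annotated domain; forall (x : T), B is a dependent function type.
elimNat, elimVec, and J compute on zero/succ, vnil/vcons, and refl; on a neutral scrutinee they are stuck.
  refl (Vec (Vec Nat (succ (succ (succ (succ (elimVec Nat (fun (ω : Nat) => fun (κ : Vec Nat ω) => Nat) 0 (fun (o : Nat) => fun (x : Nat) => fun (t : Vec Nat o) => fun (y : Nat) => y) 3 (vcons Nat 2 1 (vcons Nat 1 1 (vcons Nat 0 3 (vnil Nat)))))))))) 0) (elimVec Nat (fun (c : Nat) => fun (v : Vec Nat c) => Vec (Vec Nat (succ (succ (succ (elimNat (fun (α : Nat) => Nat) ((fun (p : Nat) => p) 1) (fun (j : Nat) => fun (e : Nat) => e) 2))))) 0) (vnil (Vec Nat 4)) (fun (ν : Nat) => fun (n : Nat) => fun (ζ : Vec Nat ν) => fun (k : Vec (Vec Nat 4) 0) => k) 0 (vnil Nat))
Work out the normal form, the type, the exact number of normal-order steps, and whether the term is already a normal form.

normal form:
  refl (Vec (Vec Nat 4) 0) (vnil (Vec Nat 4))
inferred type:
  Eq (Vec (Vec Nat 4) 0) (vnil (Vec Nat 4)) (vnil (Vec Nat 4))
steps to reach normal form (normal order): 17
started in normal form: no
first redex: an elimVec iota-redex


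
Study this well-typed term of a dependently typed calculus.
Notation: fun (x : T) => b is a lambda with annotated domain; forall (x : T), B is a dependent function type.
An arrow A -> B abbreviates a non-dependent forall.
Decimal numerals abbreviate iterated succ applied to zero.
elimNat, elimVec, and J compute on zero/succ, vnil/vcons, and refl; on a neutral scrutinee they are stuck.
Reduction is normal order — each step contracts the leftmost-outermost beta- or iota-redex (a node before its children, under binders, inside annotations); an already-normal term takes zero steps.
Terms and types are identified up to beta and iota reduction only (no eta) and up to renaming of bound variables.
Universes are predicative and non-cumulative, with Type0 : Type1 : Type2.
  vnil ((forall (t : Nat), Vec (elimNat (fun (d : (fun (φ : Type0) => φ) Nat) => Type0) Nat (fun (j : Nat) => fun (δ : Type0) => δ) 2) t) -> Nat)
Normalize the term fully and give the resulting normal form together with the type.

reduced normal form:
  vnil ((forall (t : Nat), Vec Nat t) -> Nat)
type:
  Vec ((forall (t : Nat), Vec Nat t) -> Nat) 0
observation: contracting an elimNat iota-redex first, the term normalizes in 7 steps.
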